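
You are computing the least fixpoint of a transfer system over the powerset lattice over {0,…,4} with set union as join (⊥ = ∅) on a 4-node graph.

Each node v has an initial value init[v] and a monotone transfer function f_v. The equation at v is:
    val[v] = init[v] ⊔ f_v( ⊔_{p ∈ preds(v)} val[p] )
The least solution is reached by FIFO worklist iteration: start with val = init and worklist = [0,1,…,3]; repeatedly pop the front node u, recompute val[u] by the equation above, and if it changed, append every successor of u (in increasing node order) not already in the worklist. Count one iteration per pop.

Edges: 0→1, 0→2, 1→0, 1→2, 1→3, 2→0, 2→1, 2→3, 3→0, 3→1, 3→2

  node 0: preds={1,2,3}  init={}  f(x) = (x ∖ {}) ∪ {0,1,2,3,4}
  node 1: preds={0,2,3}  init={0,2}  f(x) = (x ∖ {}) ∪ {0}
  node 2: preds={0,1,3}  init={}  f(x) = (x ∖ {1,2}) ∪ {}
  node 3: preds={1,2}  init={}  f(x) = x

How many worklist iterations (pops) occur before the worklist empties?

7

Trace (7 dequeues):
  [1] u=0 | in {0,2} | out {0,1,2,3,4} | prev {} | push {}
  [2] u=1 | in {0,1,2,3,4} | out {0,1,2,3,4} | prev {0,2} | push {0}
  [3] u=2 | in {0,1,2,3,4} | out {0,3,4} | prev {} | push {1}
  [4] u=3 | in {0,1,2,3,4} | out {0,1,2,3,4} | prev {} | push {2}
  [5] u=0 | in {0,1,2,3,4} | out {0,1,2,3,4} | ==
  [6] u=1 | in {0,1,2,3,4} | out {0,1,2,3,4} | ==
  [7] u=2 | in {0,1,2,3,4} | out {0,3,4} | ==

Converged values:
  [0] {0,1,2,3,4}
  [1] {0,1,2,3,4}
  [2] {0,3,4}
  [3] {0,1,2,3,4}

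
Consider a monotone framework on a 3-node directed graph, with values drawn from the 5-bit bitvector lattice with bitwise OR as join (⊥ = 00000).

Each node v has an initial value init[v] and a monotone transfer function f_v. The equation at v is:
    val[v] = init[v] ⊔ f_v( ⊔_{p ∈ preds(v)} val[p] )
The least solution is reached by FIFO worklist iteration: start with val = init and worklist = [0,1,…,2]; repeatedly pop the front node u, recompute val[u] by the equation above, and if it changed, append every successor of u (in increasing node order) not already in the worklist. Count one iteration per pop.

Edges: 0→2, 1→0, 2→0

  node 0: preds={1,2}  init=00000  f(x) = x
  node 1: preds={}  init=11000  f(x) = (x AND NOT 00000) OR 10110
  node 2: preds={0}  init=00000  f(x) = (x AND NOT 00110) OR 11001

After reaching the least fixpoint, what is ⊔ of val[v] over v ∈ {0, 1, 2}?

11111

Iteration log — 5 steps:
  step 1. node 0  ⊔preds=11000  new=11000  old=00000  +wl: 
  step 2. node 1  ⊔preds=00000  new=11110  old=11000  +wl: 0
  step 3. node 2  ⊔preds=11000  new=11001  old=00000  +wl: 
  step 4. node 0  ⊔preds=11111  new=11111  old=11000  +wl: 2
  step 5. node 2  ⊔preds=11111  new=11001  stable

Least fixpoint reached:
  node 0: 11111
  node 1: 11110
  node 2: 11001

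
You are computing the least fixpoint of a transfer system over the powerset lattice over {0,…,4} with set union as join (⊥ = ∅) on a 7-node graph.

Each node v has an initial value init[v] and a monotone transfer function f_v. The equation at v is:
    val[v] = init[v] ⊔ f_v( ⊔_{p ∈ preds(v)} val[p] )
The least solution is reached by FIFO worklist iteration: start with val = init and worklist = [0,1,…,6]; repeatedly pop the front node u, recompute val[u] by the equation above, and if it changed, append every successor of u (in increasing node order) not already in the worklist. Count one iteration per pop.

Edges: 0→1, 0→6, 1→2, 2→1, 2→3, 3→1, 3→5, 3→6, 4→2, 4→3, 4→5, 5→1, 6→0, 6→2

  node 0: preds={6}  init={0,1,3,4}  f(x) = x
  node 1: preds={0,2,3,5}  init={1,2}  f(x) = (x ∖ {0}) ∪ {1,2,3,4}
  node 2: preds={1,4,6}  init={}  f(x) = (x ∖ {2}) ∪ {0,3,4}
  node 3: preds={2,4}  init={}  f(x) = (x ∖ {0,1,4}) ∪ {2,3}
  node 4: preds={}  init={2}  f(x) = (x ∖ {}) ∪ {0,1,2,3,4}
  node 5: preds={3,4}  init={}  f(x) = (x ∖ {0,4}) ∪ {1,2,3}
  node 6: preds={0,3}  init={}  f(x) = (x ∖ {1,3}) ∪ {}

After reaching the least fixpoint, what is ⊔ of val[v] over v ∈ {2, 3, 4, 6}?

{0,1,2,3,4}

Iteration log — 13 steps:
  step 1. node 0  ⊔preds={}  new={0,1,3,4}  stable
  step 2. node 1  ⊔preds={0,1,3,4}  new={1,2,3,4}  old={1,2}  +wl: 
  step 3. node 2  ⊔preds={1,2,3,4}  new={0,1,3,4}  old={}  +wl: 1
  step 4. node 3  ⊔preds={0,1,2,3,4}  new={2,3}  old={}  +wl: 
  step 5. node 4  ⊔preds={}  new={0,1,2,3,4}  old={2}  +wl: 2,3
  step 6. node 5  ⊔preds={0,1,2,3,4}  new={1,2,3}  old={}  +wl: 
  step 7. node 6  ⊔preds={0,1,2,3,4}  new={0,2,4}  old={}  +wl: 0
  step 8. node 1  ⊔preds={0,1,2,3,4}  new={1,2,3,4}  stable
  step 9. node 2  ⊔preds={0,1,2,3,4}  new={0,1,3,4}  stable
  step 10. node 3  ⊔preds={0,1,2,3,4}  new={2,3}  stable
  step 11. node 0  ⊔preds={0,2,4}  new={0,1,2,3,4}  old={0,1,3,4}  +wl: 1,6
  step 12. node 1  ⊔preds={0,1,2,3,4}  new={1,2,3,4}  stable
  step 13. node 6  ⊔preds={0,1,2,3,4}  new={0,2,4}  stable

Least fixpoint reached:
  node 0: {0,1,2,3,4}
  node 1: {1,2,3,4}
  node 2: {0,1,3,4}
  node 3: {2,3}
  node 4: {0,1,2,3,4}
  node 5: {1,2,3}
  node 6: {0,2,4}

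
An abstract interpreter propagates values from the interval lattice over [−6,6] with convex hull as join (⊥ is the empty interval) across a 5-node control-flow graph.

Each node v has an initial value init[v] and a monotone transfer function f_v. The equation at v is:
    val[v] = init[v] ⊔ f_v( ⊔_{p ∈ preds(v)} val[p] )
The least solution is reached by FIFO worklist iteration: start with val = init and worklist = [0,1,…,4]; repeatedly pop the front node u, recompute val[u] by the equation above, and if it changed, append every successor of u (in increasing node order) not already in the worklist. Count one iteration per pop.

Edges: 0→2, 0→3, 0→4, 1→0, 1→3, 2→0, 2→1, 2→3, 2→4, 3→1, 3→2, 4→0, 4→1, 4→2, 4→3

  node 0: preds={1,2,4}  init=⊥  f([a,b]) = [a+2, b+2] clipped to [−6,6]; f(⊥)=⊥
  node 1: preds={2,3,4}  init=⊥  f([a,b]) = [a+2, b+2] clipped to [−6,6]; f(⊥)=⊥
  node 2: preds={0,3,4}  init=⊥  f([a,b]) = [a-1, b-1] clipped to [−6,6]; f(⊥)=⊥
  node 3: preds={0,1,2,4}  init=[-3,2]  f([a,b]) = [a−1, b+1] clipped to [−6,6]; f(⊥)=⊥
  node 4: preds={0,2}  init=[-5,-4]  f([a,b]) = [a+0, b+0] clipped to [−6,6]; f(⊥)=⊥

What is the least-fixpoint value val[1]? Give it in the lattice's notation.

[-4,6]

Trace (14 dequeues):
  [1] u=0 | in [-5,-4] | out [-3,-2] | prev ⊥ | push {}
  [2] u=1 | in [-5,2] | out [-3,4] | prev ⊥ | push {0}
  [3] u=2 | in [-5,2] | out [-6,1] | prev ⊥ | push {1}
  [4] u=3 | in [-6,4] | out [-6,5] | prev [-3,2] | push {2}
  [5] u=4 | in [-6,1] | out [-6,1] | prev [-5,-4] | push {3}
  [6] u=0 | in [-6,4] | out [-4,6] | prev [-3,-2] | push {4}
  [7] u=1 | in [-6,5] | out [-4,6] | prev [-3,4] | push {0}
  [8] u=2 | in [-6,6] | out [-6,5] | prev [-6,1] | push {1}
  [9] u=3 | in [-6,6] | out [-6,6] | prev [-6,5] | push {2}
  [10] u=4 | in [-6,6] | out [-6,6] | prev [-6,1] | push {3}
  [11] u=0 | in [-6,6] | out [-4,6] | ==
  [12] u=1 | in [-6,6] | out [-4,6] | ==
  [13] u=2 | in [-6,6] | out [-6,5] | ==
  [14] u=3 | in [-6,6] | out [-6,6] | ==

Converged values:
  [0] [-4,6]
  [1] [-4,6]
  [2] [-6,5]
  [3] [-6,6]
  [4] [-6,6]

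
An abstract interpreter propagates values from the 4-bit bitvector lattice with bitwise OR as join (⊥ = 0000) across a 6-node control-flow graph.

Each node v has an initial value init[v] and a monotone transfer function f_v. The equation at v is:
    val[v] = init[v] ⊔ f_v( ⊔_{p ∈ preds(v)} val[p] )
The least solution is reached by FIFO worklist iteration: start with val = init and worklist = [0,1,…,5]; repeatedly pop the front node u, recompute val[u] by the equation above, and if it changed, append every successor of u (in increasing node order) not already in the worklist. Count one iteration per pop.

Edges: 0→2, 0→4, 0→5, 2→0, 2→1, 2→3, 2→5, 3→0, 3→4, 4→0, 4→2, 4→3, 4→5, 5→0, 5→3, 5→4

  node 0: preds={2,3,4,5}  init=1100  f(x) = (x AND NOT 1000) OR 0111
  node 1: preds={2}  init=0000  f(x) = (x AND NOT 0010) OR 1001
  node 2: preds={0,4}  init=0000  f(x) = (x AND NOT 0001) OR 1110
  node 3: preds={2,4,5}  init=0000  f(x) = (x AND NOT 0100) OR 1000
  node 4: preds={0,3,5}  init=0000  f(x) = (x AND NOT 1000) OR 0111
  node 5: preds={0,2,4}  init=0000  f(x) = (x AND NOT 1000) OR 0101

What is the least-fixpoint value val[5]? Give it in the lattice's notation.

0111

Trace (12 dequeues):
  [1] u=0 | in 0000 | out 1111 | prev 1100 | push {}
  [2] u=1 | in 0000 | out 1001 | prev 0000 | push {}
  [3] u=2 | in 1111 | out 1110 | prev 0000 | push {0,1}
  [4] u=3 | in 1110 | out 1010 | prev 0000 | push {}
  [5] u=4 | in 1111 | out 0111 | prev 0000 | push {2,3}
  [6] u=5 | in 1111 | out 0111 | prev 0000 | push {4}
  [7] u=0 | in 1111 | out 1111 | ==
  [8] u=1 | in 1110 | out 1101 | prev 1001 | push {}
  [9] u=2 | in 1111 | out 1110 | ==
  [10] u=3 | in 1111 | out 1011 | prev 1010 | push {0}
  [11] u=4 | in 1111 | out 0111 | ==
  [12] u=0 | in 1111 | out 1111 | ==

Converged values:
  [0] 1111
  [1] 1101
  [2] 1110
  [3] 1011
  [4] 0111
  [5] 0111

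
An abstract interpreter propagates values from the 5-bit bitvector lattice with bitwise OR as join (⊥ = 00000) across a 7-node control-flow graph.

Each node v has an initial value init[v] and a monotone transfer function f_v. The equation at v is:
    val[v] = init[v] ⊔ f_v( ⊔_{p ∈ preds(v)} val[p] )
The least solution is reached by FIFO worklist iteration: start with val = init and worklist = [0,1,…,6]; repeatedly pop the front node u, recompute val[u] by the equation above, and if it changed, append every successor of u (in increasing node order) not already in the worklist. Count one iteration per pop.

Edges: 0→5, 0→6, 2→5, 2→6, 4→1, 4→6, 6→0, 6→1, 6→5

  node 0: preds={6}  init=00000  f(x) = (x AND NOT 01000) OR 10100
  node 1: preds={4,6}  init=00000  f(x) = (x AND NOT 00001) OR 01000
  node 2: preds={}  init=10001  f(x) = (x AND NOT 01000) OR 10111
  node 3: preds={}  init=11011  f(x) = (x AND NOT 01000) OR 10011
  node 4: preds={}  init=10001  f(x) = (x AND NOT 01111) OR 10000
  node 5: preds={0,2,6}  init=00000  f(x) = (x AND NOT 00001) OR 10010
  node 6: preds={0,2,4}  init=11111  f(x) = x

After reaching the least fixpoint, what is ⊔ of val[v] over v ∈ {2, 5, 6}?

11111

Worklist (7 pops):
  #1 pop 0: in=11111 → 10111 (was 00000); enqueue []
  #2 pop 1: in=11111 → 11110 (was 00000); enqueue []
  #3 pop 2: in=00000 → 10111 (was 10001); enqueue []
  #4 pop 3: in=00000 → 11011 (no change)
  #5 pop 4: in=00000 → 10001 (no change)
  #6 pop 5: in=11111 → 11110 (was 00000); enqueue []
  #7 pop 6: in=10111 → 11111 (no change)

Fixpoint:
  val[0] = 10111
  val[1] = 11110
  val[2] = 10111
  val[3] = 11011
  val[4] = 10001
  val[5] = 11110
  val[6] = 11111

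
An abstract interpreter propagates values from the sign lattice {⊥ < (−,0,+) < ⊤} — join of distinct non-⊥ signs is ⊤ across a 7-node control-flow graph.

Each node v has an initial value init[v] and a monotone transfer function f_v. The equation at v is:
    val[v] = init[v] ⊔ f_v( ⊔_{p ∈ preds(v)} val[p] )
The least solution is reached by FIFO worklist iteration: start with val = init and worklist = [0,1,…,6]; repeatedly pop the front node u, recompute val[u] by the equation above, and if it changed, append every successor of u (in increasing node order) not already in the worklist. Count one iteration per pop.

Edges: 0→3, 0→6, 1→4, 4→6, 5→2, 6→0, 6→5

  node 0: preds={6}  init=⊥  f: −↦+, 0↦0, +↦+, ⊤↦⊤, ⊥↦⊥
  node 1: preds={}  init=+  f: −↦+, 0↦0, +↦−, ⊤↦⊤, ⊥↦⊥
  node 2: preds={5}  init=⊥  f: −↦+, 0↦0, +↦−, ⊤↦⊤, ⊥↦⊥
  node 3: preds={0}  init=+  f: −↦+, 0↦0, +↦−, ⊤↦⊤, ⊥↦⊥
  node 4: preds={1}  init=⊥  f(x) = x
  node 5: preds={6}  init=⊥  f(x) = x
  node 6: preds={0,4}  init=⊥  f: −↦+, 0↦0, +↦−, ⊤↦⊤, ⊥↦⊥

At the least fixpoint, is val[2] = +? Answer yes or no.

yes

Trace (12 dequeues):
  [1] u=0 | in ⊥ | out ⊥ | ==
  [2] u=1 | in ⊥ | out + | ==
  [3] u=2 | in ⊥ | out ⊥ | ==
  [4] u=3 | in ⊥ | out + | ==
  [5] u=4 | in + | out + | prev ⊥ | push {}
  [6] u=5 | in ⊥ | out ⊥ | ==
  [7] u=6 | in + | out − | prev ⊥ | push {0,5}
  [8] u=0 | in − | out + | prev ⊥ | push {3,6}
  [9] u=5 | in − | out − | prev ⊥ | push {2}
  [10] u=3 | in + | out ⊤ | prev + | push {}
  [11] u=6 | in + | out − | ==
  [12] u=2 | in − | out + | prev ⊥ | push {}

Converged values:
  [0] +
  [1] +
  [2] +
  [3] ⊤
  [4] +
  [5] −
  [6] −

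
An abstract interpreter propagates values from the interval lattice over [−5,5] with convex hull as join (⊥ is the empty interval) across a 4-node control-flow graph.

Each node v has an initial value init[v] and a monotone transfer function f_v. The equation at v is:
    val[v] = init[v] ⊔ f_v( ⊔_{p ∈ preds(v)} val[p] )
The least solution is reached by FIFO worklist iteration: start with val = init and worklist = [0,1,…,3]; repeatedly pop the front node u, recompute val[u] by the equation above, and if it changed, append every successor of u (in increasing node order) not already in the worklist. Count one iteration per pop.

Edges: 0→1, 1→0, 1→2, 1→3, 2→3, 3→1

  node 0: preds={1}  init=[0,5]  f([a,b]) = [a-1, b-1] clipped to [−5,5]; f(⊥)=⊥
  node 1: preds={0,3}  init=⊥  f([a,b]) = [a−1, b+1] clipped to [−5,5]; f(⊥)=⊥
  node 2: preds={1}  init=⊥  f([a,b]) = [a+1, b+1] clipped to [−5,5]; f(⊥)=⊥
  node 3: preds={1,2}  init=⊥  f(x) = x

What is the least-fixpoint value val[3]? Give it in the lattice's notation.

Iteration log — 14 steps:
  step 1. node 0  ⊔preds=⊥  new=[0,5]  stable
  step 2. node 1  ⊔preds=[0,5]  new=[-1,5]  old=⊥  +wl: 0
  step 3. node 2  ⊔preds=[-1,5]  new=[0,5]  old=⊥  +wl: 
  step 4. node 3  ⊔preds=[-1,5]  new=[-1,5]  old=⊥  +wl: 1
  step 5. node 0  ⊔preds=[-1,5]  new=[-2,5]  old=[0,5]  +wl: 
  step 6. node 1  ⊔preds=[-2,5]  new=[-3,5]  old=[-1,5]  +wl: 0,2,3
  step 7. node 0  ⊔preds=[-3,5]  new=[-4,5]  old=[-2,5]  +wl: 1
  step 8. node 2  ⊔preds=[-3,5]  new=[-2,5]  old=[0,5]  +wl: 
  step 9. node 3  ⊔preds=[-3,5]  new=[-3,5]  old=[-1,5]  +wl: 
  step 10. node 1  ⊔preds=[-4,5]  new=[-5,5]  old=[-3,5]  +wl: 0,2,3
  step 11. node 0  ⊔preds=[-5,5]  new=[-5,5]  old=[-4,5]  +wl: 1
  step 12. node 2  ⊔preds=[-5,5]  new=[-4,5]  old=[-2,5]  +wl: 
  step 13. node 3  ⊔preds=[-5,5]  new=[-5,5]  old=[-3,5]  +wl: 
  step 14. node 1  ⊔preds=[-5,5]  new=[-5,5]  stable

Least fixpoint reached:
  node 0: [-5,5]
  node 1: [-5,5]
  node 2: [-4,5]
  node 3: [-5,5]

[-5,5]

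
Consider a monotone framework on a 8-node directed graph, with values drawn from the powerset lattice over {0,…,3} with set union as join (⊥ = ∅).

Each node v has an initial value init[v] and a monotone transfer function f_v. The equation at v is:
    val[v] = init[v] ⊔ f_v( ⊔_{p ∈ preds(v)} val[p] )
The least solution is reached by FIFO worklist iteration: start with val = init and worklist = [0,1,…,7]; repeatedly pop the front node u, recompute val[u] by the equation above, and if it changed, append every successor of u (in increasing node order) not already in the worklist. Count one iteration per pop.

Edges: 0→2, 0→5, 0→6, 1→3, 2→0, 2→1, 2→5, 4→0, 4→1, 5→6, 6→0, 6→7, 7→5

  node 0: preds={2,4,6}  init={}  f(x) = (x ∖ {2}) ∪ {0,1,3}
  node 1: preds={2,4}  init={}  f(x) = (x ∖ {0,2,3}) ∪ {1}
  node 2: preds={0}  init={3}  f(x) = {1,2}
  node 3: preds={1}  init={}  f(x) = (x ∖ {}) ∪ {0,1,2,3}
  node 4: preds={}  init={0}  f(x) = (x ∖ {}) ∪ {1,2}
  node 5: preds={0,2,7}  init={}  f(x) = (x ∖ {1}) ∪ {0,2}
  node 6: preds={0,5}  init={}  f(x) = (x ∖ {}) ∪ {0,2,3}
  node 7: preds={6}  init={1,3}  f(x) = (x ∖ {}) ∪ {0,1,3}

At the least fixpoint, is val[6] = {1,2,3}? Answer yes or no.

no

Iteration log — 11 steps:
  step 1. node 0  ⊔preds={0,3}  new={0,1,3}  old={}  +wl: 
  step 2. node 1  ⊔preds={0,3}  new={1}  old={}  +wl: 
  step 3. node 2  ⊔preds={0,1,3}  new={1,2,3}  old={3}  +wl: 0,1
  step 4. node 3  ⊔preds={1}  new={0,1,2,3}  old={}  +wl: 
  step 5. node 4  ⊔preds={}  new={0,1,2}  old={0}  +wl: 
  step 6. node 5  ⊔preds={0,1,2,3}  new={0,2,3}  old={}  +wl: 
  step 7. node 6  ⊔preds={0,1,2,3}  new={0,1,2,3}  old={}  +wl: 
  step 8. node 7  ⊔preds={0,1,2,3}  new={0,1,2,3}  old={1,3}  +wl: 5
  step 9. node 0  ⊔preds={0,1,2,3}  new={0,1,3}  stable
  step 10. node 1  ⊔preds={0,1,2,3}  new={1}  stable
  step 11. node 5  ⊔preds={0,1,2,3}  new={0,2,3}  stable

Least fixpoint reached:
  node 0: {0,1,3}
  node 1: {1}
  node 2: {1,2,3}
  node 3: {0,1,2,3}
  node 4: {0,1,2}
  node 5: {0,2,3}
  node 6: {0,1,2,3}
  node 7: {0,1,2,3}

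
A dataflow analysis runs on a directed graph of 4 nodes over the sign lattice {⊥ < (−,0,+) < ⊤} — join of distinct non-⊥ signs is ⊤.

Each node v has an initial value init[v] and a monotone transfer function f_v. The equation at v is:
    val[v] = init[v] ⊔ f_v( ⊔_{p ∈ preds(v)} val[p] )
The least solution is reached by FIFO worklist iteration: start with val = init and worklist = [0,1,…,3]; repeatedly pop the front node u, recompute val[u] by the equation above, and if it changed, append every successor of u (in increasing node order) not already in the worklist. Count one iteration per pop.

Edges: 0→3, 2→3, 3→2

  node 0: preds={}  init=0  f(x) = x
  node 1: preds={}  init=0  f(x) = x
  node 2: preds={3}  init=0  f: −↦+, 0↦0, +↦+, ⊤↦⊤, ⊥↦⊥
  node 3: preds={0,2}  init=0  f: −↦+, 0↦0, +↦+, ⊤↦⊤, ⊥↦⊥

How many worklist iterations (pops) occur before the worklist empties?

Worklist (4 pops):
  #1 pop 0: in=⊥ → 0 (no change)
  #2 pop 1: in=⊥ → 0 (no change)
  #3 pop 2: in=0 → 0 (no change)
  #4 pop 3: in=0 → 0 (no change)

Fixpoint:
  val[0] = 0
  val[1] = 0
  val[2] = 0
  val[3] = 0

4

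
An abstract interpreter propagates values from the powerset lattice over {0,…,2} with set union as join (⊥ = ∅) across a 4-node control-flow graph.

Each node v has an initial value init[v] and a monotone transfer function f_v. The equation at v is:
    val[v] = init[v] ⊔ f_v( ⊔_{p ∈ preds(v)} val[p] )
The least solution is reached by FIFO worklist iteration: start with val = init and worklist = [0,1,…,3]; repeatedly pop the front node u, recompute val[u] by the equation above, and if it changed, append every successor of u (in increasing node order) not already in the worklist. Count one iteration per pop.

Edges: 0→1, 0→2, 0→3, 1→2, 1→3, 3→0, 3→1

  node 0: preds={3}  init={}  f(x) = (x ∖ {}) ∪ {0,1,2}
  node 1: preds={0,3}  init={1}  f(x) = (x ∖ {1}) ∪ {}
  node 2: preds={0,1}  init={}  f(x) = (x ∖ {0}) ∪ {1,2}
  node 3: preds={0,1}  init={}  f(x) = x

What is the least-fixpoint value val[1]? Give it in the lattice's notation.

{0,1,2}

Trace (6 dequeues):
  [1] u=0 | in {} | out {0,1,2} | prev {} | push {}
  [2] u=1 | in {0,1,2} | out {0,1,2} | prev {1} | push {}
  [3] u=2 | in {0,1,2} | out {1,2} | prev {} | push {}
  [4] u=3 | in {0,1,2} | out {0,1,2} | prev {} | push {0,1}
  [5] u=0 | in {0,1,2} | out {0,1,2} | ==
  [6] u=1 | in {0,1,2} | out {0,1,2} | ==

Converged values:
  [0] {0,1,2}
  [1] {0,1,2}
  [2] {1,2}
  [3] {0,1,2}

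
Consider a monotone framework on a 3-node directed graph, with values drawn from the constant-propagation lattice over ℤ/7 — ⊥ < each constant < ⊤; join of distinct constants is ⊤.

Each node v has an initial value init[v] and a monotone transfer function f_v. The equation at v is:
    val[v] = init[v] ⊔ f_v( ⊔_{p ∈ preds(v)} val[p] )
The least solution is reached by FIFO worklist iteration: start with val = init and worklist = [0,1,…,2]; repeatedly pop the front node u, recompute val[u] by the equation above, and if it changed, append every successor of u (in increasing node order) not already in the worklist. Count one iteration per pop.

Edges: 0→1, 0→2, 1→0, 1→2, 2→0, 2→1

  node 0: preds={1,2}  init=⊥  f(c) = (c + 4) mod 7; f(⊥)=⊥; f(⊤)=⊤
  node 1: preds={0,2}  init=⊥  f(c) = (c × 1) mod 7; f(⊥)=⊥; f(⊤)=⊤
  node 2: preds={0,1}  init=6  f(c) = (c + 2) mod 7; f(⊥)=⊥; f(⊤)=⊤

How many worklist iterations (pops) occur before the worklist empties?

6

Trace (6 dequeues):
  [1] u=0 | in 6 | out 3 | prev ⊥ | push {}
  [2] u=1 | in ⊤ | out ⊤ | prev ⊥ | push {0}
  [3] u=2 | in ⊤ | out ⊤ | prev 6 | push {1}
  [4] u=0 | in ⊤ | out ⊤ | prev 3 | push {2}
  [5] u=1 | in ⊤ | out ⊤ | ==
  [6] u=2 | in ⊤ | out ⊤ | ==

Converged values:
  [0] ⊤
  [1] ⊤
  [2] ⊤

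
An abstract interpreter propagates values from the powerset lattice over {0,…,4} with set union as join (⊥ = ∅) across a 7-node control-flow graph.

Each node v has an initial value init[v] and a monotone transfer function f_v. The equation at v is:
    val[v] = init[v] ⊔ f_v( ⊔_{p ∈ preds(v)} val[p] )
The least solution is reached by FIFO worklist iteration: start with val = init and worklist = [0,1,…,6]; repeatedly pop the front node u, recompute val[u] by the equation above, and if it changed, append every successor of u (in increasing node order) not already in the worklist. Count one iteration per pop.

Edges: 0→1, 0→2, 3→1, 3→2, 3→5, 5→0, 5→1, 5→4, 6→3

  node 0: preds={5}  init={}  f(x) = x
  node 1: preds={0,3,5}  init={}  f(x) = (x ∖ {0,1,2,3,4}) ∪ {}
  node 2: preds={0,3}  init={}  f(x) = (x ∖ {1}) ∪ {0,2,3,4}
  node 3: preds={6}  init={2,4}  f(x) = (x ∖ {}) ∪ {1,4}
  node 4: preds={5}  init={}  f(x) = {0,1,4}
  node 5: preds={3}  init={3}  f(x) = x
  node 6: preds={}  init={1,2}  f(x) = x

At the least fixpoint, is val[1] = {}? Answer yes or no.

yes

Trace (13 dequeues):
  [1] u=0 | in {3} | out {3} | prev {} | push {}
  [2] u=1 | in {2,3,4} | out {} | ==
  [3] u=2 | in {2,3,4} | out {0,2,3,4} | prev {} | push {}
  [4] u=3 | in {1,2} | out {1,2,4} | prev {2,4} | push {1,2}
  [5] u=4 | in {3} | out {0,1,4} | prev {} | push {}
  [6] u=5 | in {1,2,4} | out {1,2,3,4} | prev {3} | push {0,4}
  [7] u=6 | in {} | out {1,2} | ==
  [8] u=1 | in {1,2,3,4} | out {} | ==
  [9] u=2 | in {1,2,3,4} | out {0,2,3,4} | ==
  [10] u=0 | in {1,2,3,4} | out {1,2,3,4} | prev {3} | push {1,2}
  [11] u=4 | in {1,2,3,4} | out {0,1,4} | ==
  [12] u=1 | in {1,2,3,4} | out {} | ==
  [13] u=2 | in {1,2,3,4} | out {0,2,3,4} | ==

Converged values:
  [0] {1,2,3,4}
  [1] {}
  [2] {0,2,3,4}
  [3] {1,2,4}
  [4] {0,1,4}
  [5] {1,2,3,4}
  [6] {1,2}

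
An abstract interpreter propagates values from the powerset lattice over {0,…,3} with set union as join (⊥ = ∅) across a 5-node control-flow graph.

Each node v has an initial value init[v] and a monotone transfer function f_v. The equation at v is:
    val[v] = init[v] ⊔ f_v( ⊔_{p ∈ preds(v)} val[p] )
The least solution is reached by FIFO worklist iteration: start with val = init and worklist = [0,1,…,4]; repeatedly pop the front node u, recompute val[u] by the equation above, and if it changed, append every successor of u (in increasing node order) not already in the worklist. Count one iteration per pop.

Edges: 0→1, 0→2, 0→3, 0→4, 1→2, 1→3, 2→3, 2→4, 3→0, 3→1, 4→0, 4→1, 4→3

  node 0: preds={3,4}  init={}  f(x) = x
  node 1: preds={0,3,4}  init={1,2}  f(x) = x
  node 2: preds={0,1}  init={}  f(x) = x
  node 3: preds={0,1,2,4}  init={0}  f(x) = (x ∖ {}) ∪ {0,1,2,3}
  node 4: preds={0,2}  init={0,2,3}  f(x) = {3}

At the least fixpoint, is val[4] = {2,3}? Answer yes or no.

no

Iteration log — 10 steps:
  step 1. node 0  ⊔preds={0,2,3}  new={0,2,3}  old={}  +wl: 
  step 2. node 1  ⊔preds={0,2,3}  new={0,1,2,3}  old={1,2}  +wl: 
  step 3. node 2  ⊔preds={0,1,2,3}  new={0,1,2,3}  old={}  +wl: 
  step 4. node 3  ⊔preds={0,1,2,3}  new={0,1,2,3}  old={0}  +wl: 0,1
  step 5. node 4  ⊔preds={0,1,2,3}  new={0,2,3}  stable
  step 6. node 0  ⊔preds={0,1,2,3}  new={0,1,2,3}  old={0,2,3}  +wl: 2,3,4
  step 7. node 1  ⊔preds={0,1,2,3}  new={0,1,2,3}  stable
  step 8. node 2  ⊔preds={0,1,2,3}  new={0,1,2,3}  stable
  step 9. node 3  ⊔preds={0,1,2,3}  new={0,1,2,3}  stable
  step 10. node 4  ⊔preds={0,1,2,3}  new={0,2,3}  stable

Least fixpoint reached:
  node 0: {0,1,2,3}
  node 1: {0,1,2,3}
  node 2: {0,1,2,3}
  node 3: {0,1,2,3}
  node 4: {0,2,3}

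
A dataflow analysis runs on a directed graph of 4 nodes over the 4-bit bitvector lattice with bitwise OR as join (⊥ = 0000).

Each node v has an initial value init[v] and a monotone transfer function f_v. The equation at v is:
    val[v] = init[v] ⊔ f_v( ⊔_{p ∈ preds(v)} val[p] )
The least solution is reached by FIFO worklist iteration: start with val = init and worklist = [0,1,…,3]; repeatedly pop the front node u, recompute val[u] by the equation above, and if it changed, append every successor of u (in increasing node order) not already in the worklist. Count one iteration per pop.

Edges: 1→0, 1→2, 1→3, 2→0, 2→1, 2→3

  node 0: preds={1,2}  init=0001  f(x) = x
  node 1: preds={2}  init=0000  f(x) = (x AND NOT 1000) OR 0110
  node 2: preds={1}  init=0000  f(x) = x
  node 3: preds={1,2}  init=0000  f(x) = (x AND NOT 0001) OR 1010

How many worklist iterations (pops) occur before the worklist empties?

6

Worklist (6 pops):
  #1 pop 0: in=0000 → 0001 (no change)
  #2 pop 1: in=0000 → 0110 (was 0000); enqueue [0]
  #3 pop 2: in=0110 → 0110 (was 0000); enqueue [1]
  #4 pop 3: in=0110 → 1110 (was 0000); enqueue []
  #5 pop 0: in=0110 → 0111 (was 0001); enqueue []
  #6 pop 1: in=0110 → 0110 (no change)

Fixpoint:
  val[0] = 0111
  val[1] = 0110
  val[2] = 0110
  val[3] = 1110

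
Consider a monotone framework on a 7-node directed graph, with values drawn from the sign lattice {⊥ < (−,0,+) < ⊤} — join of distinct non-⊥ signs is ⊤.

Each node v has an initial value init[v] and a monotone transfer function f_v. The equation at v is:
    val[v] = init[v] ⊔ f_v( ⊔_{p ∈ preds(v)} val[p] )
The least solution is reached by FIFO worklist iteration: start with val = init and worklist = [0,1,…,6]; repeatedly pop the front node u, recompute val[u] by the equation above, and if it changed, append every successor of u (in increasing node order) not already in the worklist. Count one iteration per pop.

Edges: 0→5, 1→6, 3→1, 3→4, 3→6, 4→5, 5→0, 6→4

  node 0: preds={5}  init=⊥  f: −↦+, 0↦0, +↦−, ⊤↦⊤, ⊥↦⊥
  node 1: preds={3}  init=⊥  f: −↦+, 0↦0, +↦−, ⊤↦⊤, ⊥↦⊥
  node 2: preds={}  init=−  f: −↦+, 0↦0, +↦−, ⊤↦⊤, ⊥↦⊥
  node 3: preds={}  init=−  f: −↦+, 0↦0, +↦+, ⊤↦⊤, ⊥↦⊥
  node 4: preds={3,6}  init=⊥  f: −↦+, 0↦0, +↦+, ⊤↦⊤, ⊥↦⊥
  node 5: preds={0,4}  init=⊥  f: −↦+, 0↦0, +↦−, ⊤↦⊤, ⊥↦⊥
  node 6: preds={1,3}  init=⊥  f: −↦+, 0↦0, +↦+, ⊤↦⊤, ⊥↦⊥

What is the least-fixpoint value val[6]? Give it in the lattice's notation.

⊤

Iteration log — 12 steps:
  step 1. node 0  ⊔preds=⊥  new=⊥  stable
  step 2. node 1  ⊔preds=−  new=+  old=⊥  +wl: 
  step 3. node 2  ⊔preds=⊥  new=−  stable
  step 4. node 3  ⊔preds=⊥  new=−  stable
  step 5. node 4  ⊔preds=−  new=+  old=⊥  +wl: 
  step 6. node 5  ⊔preds=+  new=−  old=⊥  +wl: 0
  step 7. node 6  ⊔preds=⊤  new=⊤  old=⊥  +wl: 4
  step 8. node 0  ⊔preds=−  new=+  old=⊥  +wl: 5
  step 9. node 4  ⊔preds=⊤  new=⊤  old=+  +wl: 
  step 10. node 5  ⊔preds=⊤  new=⊤  old=−  +wl: 0
  step 11. node 0  ⊔preds=⊤  new=⊤  old=+  +wl: 5
  step 12. node 5  ⊔preds=⊤  new=⊤  stable

Least fixpoint reached:
  node 0: ⊤
  node 1: +
  node 2: −
  node 3: −
  node 4: ⊤
  node 5: ⊤
  node 6: ⊤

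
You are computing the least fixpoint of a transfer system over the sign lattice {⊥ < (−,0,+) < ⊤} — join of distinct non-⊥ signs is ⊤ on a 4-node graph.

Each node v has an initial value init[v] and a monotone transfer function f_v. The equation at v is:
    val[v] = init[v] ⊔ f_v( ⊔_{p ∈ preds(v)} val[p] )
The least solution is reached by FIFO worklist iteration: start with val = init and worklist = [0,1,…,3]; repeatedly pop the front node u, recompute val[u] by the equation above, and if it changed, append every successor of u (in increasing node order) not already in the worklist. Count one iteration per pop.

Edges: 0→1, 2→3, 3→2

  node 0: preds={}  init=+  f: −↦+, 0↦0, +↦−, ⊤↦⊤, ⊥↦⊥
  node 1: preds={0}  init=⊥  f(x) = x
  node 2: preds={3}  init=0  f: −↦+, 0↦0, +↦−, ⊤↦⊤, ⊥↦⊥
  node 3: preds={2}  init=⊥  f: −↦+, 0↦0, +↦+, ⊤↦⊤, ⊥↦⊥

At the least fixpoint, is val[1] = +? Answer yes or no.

yes

Iteration log — 5 steps:
  step 1. node 0  ⊔preds=⊥  new=+  stable
  step 2. node 1  ⊔preds=+  new=+  old=⊥  +wl: 
  step 3. node 2  ⊔preds=⊥  new=0  stable
  step 4. node 3  ⊔preds=0  new=0  old=⊥  +wl: 2
  step 5. node 2  ⊔preds=0  new=0  stable

Least fixpoint reached:
  node 0: +
  node 1: +
  node 2: 0
  node 3: 0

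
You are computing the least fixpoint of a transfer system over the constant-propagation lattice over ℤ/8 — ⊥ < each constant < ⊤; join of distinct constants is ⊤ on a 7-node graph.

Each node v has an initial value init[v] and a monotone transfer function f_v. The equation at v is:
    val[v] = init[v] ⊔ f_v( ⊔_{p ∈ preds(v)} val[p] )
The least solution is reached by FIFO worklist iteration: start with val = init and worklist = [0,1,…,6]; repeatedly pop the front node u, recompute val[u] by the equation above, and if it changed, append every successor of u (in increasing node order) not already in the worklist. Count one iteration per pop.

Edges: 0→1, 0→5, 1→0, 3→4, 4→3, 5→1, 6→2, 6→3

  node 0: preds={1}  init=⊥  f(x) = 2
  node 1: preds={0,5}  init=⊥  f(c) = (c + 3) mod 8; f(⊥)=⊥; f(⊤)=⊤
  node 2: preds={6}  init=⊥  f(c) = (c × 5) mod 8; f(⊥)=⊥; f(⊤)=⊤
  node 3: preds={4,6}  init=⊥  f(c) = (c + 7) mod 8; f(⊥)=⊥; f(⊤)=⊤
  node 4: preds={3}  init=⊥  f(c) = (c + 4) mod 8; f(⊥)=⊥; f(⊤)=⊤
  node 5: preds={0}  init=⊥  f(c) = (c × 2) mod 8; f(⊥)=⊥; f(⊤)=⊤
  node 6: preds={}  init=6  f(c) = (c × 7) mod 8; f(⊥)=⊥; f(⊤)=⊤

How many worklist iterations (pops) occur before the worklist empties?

13

Iteration log — 13 steps:
  step 1. node 0  ⊔preds=⊥  new=2  old=⊥  +wl: 
  step 2. node 1  ⊔preds=2  new=5  old=⊥  +wl: 0
  step 3. node 2  ⊔preds=6  new=6  old=⊥  +wl: 
  step 4. node 3  ⊔preds=6  new=5  old=⊥  +wl: 
  step 5. node 4  ⊔preds=5  new=1  old=⊥  +wl: 3
  step 6. node 5  ⊔preds=2  new=4  old=⊥  +wl: 1
  step 7. node 6  ⊔preds=⊥  new=6  stable
  step 8. node 0  ⊔preds=5  new=2  stable
  step 9. node 3  ⊔preds=⊤  new=⊤  old=5  +wl: 4
  step 10. node 1  ⊔preds=⊤  new=⊤  old=5  +wl: 0
  step 11. node 4  ⊔preds=⊤  new=⊤  old=1  +wl: 3
  step 12. node 0  ⊔preds=⊤  new=2  stable
  step 13. node 3  ⊔preds=⊤  new=⊤  stable

Least fixpoint reached:
  node 0: 2
  node 1: ⊤
  node 2: 6
  node 3: ⊤
  node 4: ⊤
  node 5: 4
  node 6: 6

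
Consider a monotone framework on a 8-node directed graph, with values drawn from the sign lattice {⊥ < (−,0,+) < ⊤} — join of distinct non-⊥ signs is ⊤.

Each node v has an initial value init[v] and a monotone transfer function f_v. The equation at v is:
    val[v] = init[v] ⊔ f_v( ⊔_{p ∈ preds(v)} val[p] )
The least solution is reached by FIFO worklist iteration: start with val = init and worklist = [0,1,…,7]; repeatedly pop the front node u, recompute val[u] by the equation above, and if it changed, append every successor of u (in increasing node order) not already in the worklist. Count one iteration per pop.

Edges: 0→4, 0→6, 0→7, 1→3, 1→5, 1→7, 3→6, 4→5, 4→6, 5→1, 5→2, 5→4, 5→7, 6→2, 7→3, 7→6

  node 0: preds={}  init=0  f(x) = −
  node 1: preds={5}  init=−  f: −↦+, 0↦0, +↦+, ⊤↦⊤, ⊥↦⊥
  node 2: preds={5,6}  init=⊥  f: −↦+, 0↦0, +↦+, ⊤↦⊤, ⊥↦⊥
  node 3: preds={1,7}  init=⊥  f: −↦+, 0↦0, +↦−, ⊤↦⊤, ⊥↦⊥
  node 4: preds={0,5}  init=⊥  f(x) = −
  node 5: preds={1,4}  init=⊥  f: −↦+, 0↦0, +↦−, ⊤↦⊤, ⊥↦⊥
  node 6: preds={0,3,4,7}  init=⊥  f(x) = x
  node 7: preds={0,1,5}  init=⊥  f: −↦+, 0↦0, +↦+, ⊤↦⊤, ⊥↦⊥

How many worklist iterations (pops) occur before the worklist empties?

18

Trace (18 dequeues):
  [1] u=0 | in ⊥ | out ⊤ | prev 0 | push {}
  [2] u=1 | in ⊥ | out − | ==
  [3] u=2 | in ⊥ | out ⊥ | ==
  [4] u=3 | in − | out + | prev ⊥ | push {}
  [5] u=4 | in ⊤ | out − | prev ⊥ | push {}
  [6] u=5 | in − | out + | prev ⊥ | push {1,2,4}
  [7] u=6 | in ⊤ | out ⊤ | prev ⊥ | push {}
  [8] u=7 | in ⊤ | out ⊤ | prev ⊥ | push {3,6}
  [9] u=1 | in + | out ⊤ | prev − | push {5,7}
  [10] u=2 | in ⊤ | out ⊤ | prev ⊥ | push {}
  [11] u=4 | in ⊤ | out − | ==
  [12] u=3 | in ⊤ | out ⊤ | prev + | push {}
  [13] u=6 | in ⊤ | out ⊤ | ==
  [14] u=5 | in ⊤ | out ⊤ | prev + | push {1,2,4}
  [15] u=7 | in ⊤ | out ⊤ | ==
  [16] u=1 | in ⊤ | out ⊤ | ==
  [17] u=2 | in ⊤ | out ⊤ | ==
  [18] u=4 | in ⊤ | out − | ==

Converged values:
  [0] ⊤
  [1] ⊤
  [2] ⊤
  [3] ⊤
  [4] −
  [5] ⊤
  [6] ⊤
  [7] ⊤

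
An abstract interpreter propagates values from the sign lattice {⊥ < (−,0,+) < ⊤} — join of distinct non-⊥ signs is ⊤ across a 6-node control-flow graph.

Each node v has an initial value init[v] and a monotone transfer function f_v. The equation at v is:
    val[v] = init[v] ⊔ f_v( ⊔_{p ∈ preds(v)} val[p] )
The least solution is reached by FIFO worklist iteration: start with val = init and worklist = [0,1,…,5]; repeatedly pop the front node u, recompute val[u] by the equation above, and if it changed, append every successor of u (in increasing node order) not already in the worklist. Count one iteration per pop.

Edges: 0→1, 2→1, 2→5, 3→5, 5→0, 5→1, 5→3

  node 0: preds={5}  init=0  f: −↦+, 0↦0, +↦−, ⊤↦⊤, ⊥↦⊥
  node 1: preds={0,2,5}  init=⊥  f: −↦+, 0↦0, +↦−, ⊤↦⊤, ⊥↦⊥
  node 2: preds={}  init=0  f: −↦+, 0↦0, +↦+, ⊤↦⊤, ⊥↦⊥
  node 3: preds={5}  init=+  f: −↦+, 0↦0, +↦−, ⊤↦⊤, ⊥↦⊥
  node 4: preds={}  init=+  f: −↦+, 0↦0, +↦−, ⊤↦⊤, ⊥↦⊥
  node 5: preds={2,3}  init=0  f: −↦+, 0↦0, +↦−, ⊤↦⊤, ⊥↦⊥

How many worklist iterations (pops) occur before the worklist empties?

Trace (9 dequeues):
  [1] u=0 | in 0 | out 0 | ==
  [2] u=1 | in 0 | out 0 | prev ⊥ | push {}
  [3] u=2 | in ⊥ | out 0 | ==
  [4] u=3 | in 0 | out ⊤ | prev + | push {}
  [5] u=4 | in ⊥ | out + | ==
  [6] u=5 | in ⊤ | out ⊤ | prev 0 | push {0,1,3}
  [7] u=0 | in ⊤ | out ⊤ | prev 0 | push {}
  [8] u=1 | in ⊤ | out ⊤ | prev 0 | push {}
  [9] u=3 | in ⊤ | out ⊤ | ==

Converged values:
  [0] ⊤
  [1] ⊤
  [2] 0
  [3] ⊤
  [4] +
  [5] ⊤

9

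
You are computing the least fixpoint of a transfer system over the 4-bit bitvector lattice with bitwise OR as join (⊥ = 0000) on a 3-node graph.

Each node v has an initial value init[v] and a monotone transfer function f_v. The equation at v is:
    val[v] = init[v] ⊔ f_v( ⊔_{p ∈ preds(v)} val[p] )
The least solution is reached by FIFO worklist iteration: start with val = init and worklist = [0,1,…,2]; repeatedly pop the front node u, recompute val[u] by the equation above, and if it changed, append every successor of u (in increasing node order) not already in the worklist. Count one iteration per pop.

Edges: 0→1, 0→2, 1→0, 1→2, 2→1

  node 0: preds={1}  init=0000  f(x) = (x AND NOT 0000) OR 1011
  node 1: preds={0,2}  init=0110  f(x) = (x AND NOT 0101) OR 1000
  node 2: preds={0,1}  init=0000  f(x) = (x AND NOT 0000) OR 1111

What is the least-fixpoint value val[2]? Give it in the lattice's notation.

1111

Worklist (5 pops):
  #1 pop 0: in=0110 → 1111 (was 0000); enqueue []
  #2 pop 1: in=1111 → 1110 (was 0110); enqueue [0]
  #3 pop 2: in=1111 → 1111 (was 0000); enqueue [1]
  #4 pop 0: in=1110 → 1111 (no change)
  #5 pop 1: in=1111 → 1110 (no change)

Fixpoint:
  val[0] = 1111
  val[1] = 1110
  val[2] = 1111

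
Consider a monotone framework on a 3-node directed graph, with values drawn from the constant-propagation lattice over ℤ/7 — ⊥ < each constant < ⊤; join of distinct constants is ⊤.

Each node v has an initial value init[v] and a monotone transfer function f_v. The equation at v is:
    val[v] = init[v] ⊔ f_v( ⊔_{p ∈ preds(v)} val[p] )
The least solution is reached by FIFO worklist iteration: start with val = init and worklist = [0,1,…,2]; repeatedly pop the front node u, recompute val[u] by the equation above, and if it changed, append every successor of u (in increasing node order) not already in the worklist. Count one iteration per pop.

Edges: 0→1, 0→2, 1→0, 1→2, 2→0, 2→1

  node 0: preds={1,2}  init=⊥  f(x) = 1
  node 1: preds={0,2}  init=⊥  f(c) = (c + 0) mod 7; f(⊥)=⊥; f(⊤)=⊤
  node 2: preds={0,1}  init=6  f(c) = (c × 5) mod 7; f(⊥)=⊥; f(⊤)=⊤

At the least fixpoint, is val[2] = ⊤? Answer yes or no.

Trace (5 dequeues):
  [1] u=0 | in 6 | out 1 | prev ⊥ | push {}
  [2] u=1 | in ⊤ | out ⊤ | prev ⊥ | push {0}
  [3] u=2 | in ⊤ | out ⊤ | prev 6 | push {1}
  [4] u=0 | in ⊤ | out 1 | ==
  [5] u=1 | in ⊤ | out ⊤ | ==

Converged values:
  [0] 1
  [1] ⊤
  [2] ⊤

yes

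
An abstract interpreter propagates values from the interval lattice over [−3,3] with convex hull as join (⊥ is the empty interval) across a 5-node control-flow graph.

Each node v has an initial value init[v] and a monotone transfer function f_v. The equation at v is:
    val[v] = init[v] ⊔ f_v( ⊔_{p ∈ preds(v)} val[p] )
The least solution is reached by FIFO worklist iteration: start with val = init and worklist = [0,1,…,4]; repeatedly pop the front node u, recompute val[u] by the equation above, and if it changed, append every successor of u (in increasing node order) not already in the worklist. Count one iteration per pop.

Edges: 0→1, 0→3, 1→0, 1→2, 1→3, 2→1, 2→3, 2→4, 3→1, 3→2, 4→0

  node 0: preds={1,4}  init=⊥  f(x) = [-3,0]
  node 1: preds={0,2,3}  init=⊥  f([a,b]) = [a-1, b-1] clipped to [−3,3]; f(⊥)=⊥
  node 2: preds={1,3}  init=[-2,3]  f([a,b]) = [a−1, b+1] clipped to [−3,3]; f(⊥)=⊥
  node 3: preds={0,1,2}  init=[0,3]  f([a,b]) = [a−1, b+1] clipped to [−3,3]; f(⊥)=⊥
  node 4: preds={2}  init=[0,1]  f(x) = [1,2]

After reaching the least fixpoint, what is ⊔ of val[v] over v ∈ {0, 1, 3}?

Trace (8 dequeues):
  [1] u=0 | in [0,1] | out [-3,0] | prev ⊥ | push {}
  [2] u=1 | in [-3,3] | out [-3,2] | prev ⊥ | push {0}
  [3] u=2 | in [-3,3] | out [-3,3] | prev [-2,3] | push {1}
  [4] u=3 | in [-3,3] | out [-3,3] | prev [0,3] | push {2}
  [5] u=4 | in [-3,3] | out [0,2] | prev [0,1] | push {}
  [6] u=0 | in [-3,2] | out [-3,0] | ==
  [7] u=1 | in [-3,3] | out [-3,2] | ==
  [8] u=2 | in [-3,3] | out [-3,3] | ==

Converged values:
  [0] [-3,0]
  [1] [-3,2]
  [2] [-3,3]
  [3] [-3,3]
  [4] [0,2]

[-3,3]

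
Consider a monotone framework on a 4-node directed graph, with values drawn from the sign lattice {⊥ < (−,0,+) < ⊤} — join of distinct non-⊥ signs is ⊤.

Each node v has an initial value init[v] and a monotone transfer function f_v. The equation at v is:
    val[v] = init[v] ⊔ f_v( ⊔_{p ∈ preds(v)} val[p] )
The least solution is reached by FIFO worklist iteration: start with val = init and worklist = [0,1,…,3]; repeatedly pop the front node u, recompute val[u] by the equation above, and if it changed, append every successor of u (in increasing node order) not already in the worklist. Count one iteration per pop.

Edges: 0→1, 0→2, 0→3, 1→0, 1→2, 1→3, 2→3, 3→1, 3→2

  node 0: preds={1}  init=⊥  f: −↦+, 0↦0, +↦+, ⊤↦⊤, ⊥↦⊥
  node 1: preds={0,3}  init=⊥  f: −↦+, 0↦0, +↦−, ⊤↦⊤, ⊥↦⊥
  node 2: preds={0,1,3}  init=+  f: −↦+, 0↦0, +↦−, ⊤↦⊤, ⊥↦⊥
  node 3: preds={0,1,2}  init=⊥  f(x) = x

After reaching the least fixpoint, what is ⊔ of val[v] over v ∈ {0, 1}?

⊤

Trace (14 dequeues):
  [1] u=0 | in ⊥ | out ⊥ | ==
  [2] u=1 | in ⊥ | out ⊥ | ==
  [3] u=2 | in ⊥ | out + | ==
  [4] u=3 | in + | out + | prev ⊥ | push {1,2}
  [5] u=1 | in + | out − | prev ⊥ | push {0,3}
  [6] u=2 | in ⊤ | out ⊤ | prev + | push {}
  [7] u=0 | in − | out + | prev ⊥ | push {1,2}
  [8] u=3 | in ⊤ | out ⊤ | prev + | push {}
  [9] u=1 | in ⊤ | out ⊤ | prev − | push {0,3}
  [10] u=2 | in ⊤ | out ⊤ | ==
  [11] u=0 | in ⊤ | out ⊤ | prev + | push {1,2}
  [12] u=3 | in ⊤ | out ⊤ | ==
  [13] u=1 | in ⊤ | out ⊤ | ==
  [14] u=2 | in ⊤ | out ⊤ | ==

Converged values:
  [0] ⊤
  [1] ⊤
  [2] ⊤
  [3] ⊤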